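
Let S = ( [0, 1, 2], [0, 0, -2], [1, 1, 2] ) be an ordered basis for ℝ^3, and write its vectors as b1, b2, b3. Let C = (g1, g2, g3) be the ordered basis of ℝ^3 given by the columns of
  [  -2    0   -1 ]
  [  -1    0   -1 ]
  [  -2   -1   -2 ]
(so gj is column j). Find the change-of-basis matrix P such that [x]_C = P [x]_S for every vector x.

[[1, 0, 0], [0, 2, 0], [-2, 0, -1]]

Take x = bj: its S-coordinates are the j-th standard unit vector, so P e_j — column j of P — equals [bj]_C.
b1 = g1 + 0·g2 - 2g3, giving column 1 = [1, 0, -2]; repeating for each j gives P = [[1, 0, 0], [0, 2, 0], [-2, 0, -1]].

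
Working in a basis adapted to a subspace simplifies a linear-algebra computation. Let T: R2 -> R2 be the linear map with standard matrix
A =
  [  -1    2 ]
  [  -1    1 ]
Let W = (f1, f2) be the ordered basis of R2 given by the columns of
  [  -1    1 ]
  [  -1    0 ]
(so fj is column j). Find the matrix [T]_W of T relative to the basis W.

The j-th column of [T]_W is [T(fj)]_W.
T(f1) = A f1 = (-1, 0) = 0·f1 - f2, so column 1 is (0, -1).
Repeating for f2 and assembling the columns gives [[0, 1], [-1, 0]].

[[0, 1], [-1, 0]]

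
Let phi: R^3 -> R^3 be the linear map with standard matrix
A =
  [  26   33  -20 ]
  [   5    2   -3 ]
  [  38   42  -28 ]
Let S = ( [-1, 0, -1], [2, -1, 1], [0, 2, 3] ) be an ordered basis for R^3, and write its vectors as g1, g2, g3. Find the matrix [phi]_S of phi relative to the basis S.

The j-th column of [phi]_S is [phi(gj)]_S.
phi(g1) = A g1 = [-6, -2, -10] = 2g1 - 2g2 - 2g3, so column 1 is [2, -2, -2].
Repeating for g2, g3 and assembling the columns gives [[2, -1, 0], [-2, -1, 3], [-2, 2, -1]].

[[2, -1, 0], [-2, -1, 3], [-2, 2, -1]]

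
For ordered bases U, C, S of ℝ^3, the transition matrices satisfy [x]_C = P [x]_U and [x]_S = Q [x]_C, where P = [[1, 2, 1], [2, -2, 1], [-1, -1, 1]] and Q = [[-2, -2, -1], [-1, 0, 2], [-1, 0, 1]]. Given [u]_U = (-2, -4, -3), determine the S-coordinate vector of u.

First [u]_C = P [u]_U = (-13, 1, 3).
Then [u]_S = Q [u]_C = (21, 19, 16).

(21, 19, 16)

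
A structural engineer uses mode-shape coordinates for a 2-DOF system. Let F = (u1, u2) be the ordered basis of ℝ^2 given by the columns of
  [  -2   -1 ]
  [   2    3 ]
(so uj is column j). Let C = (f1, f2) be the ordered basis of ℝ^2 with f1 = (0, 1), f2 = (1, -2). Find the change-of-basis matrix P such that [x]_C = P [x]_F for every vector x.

[[-2, 1], [-2, -1]]

Take x = uj: its F-coordinates are the j-th standard unit vector, so P e_j — column j of P — equals [uj]_C.
u1 = -2f1 - 2f2, giving column 1 = (-2, -2); repeating for each j gives P = [[-2, 1], [-2, -1]].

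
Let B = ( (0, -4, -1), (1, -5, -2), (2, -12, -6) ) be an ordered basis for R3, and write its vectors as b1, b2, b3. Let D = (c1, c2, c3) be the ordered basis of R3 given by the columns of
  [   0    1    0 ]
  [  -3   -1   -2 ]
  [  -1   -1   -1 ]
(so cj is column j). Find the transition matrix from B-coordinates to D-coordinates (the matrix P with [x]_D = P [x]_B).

[[2, 2, 2], [0, 1, 2], [-1, -1, 2]]

Column j of P is [bj]_D, since P maps B-coordinates to D-coordinates.
Expressing b1 in D: b1 = 2c1 + 0·c2 - c3, so column 1 of P is (2, 0, -1).
Doing the same for each bj gives P = [[2, 2, 2], [0, 1, 2], [-1, -1, 2]].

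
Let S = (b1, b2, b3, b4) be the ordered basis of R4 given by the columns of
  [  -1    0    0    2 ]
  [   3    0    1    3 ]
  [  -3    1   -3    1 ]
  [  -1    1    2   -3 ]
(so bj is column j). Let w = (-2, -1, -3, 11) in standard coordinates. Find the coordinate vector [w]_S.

[w]_S is the unique c with M c = w, where M has columns b1, ..., b4.
Gaussian elimination on [M | w] yields c = (0, 4, 2, -1).
Check: 0·b1 + 4b2 + 2b3 - b4 = (-2, -1, -3, 11).

(0, 4, 2, -1)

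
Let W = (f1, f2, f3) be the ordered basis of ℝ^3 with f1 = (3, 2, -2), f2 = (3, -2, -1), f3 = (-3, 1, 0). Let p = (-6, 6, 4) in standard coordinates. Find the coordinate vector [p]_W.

(0, -4, -2)

[p]_W is the unique c with M c = p, where M has columns f1, ..., f3.
Row-reducing the augmented matrix [M | p] gives c = (0, -4, -2).
Check: 0·f1 - 4f2 - 2f3 = (-6, 6, 4).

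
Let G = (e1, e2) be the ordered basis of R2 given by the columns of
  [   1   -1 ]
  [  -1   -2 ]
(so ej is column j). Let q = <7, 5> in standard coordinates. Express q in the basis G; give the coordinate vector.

We seek scalars with c_1 e1 + c_2 e2 = q; equivalently solve M c = q where the columns of M are e1, e2.
System: c_1 - c_2 = 7, -c_1 - 2c_2 = 5; solving gives c_1 = 3, c_2 = -4.
Check: 3e1 - 4e2 = <7, 5>.

<3, -4>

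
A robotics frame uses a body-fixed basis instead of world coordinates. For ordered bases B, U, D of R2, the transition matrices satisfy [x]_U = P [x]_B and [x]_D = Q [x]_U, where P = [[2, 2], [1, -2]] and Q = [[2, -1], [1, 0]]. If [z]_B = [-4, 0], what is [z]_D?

First [z]_U = P [z]_B = [-8, -4].
Then [z]_D = Q [z]_U = [-12, -8].

[-12, -8]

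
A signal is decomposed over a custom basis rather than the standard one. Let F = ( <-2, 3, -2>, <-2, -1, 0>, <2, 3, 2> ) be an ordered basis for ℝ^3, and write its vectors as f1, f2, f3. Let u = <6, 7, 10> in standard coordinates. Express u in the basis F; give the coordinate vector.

<-1, 2, 4>

[u]_F is the unique c with M c = u, where M has columns f1, ..., f3.
Solving this 3x3 system gives c = (-1, 2, 4).
Check: -f1 + 2f2 + 4f3 = <6, 7, 10>.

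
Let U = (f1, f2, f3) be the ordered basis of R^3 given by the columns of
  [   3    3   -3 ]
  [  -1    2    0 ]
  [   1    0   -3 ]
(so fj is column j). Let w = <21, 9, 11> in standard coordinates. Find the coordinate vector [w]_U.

<-1, 4, -4>

[w]_U is the unique c with M c = w, where M has columns f1, ..., f3.
Row-reducing the augmented matrix [M | w] gives c = (-1, 4, -4).
Check: -f1 + 4f2 - 4f3 = <21, 9, 11>.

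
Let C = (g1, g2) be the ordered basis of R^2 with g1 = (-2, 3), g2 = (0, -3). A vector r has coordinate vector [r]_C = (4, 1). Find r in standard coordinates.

(-8, 9)

By definition r = 4g1 + g2.
Summing componentwise gives (-8, 9).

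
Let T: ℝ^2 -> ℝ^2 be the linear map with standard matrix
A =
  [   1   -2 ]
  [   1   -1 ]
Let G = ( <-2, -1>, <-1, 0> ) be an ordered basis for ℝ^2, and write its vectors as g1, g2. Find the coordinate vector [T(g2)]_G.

<1, -1>

Column 2 of [T]_G is the G-coordinate vector of T(g2).
In standard coordinates T(g2) = A g2 = <-1, -1>.
Converting to G: <-1, -1> = g1 - g2, so the coordinate vector is <1, -1>.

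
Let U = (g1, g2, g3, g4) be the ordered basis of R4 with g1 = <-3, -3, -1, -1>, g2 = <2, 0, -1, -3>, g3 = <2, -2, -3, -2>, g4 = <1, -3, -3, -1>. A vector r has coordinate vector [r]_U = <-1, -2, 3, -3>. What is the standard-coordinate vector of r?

<2, 6, 3, 4>

By definition r = -g1 - 2g2 + 3g3 - 3g4.
Summing componentwise gives <2, 6, 3, 4>.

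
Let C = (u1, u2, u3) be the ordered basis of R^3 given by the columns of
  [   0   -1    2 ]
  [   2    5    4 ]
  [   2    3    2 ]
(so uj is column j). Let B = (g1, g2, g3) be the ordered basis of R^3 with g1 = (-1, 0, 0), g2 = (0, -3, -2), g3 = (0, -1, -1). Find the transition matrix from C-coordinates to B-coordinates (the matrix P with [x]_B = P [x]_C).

Take x = uj: its C-coordinates are the j-th standard unit vector, so P e_j — column j of P — equals [uj]_B.
u1 = 0·g1 + 0·g2 - 2g3, giving column 1 = (0, 0, -2); repeating for each j gives P = [[0, 1, -2], [0, -2, -2], [-2, 1, 2]].

[[0, 1, -2], [0, -2, -2], [-2, 1, 2]]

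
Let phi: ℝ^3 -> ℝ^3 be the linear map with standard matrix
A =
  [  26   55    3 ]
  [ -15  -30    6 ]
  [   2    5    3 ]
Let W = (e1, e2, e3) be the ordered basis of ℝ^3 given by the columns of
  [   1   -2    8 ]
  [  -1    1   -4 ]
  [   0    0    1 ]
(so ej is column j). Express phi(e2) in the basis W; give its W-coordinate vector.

Compute phi(e2) = A e2 = (3, 0, 1) in standard coordinates.
Then write this in W-coordinates: solve for y in y_1 e1 + ... + y_3 e3 = (3, 0, 1).
This gives y = (-3, 1, 1), which is column 2 of [phi]_W.

(-3, 1, 1)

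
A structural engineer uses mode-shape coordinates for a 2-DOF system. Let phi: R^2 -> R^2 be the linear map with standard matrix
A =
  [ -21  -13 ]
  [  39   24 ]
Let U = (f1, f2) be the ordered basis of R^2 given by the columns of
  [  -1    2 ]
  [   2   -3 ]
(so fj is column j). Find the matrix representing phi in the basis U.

Let P have columns f1, f2. Then [phi]_U = P^(-1) A P.
Here det P = -1, so P^(-1) is integer; computing A P first and then P^(-1)(A P) gives [[3, 3], [-1, 0]].

[[3, 3], [-1, 0]]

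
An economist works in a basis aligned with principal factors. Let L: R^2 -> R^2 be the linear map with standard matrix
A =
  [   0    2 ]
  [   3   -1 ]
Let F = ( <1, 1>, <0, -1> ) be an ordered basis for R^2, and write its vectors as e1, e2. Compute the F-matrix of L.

[[2, -2], [0, -3]]

The j-th column of [L]_F is [L(ej)]_F.
L(e1) = A e1 = <2, 2> = 2e1 + 0·e2, so column 1 is <2, 0>.
Repeating for e2 and assembling the columns gives [[2, -2], [0, -3]].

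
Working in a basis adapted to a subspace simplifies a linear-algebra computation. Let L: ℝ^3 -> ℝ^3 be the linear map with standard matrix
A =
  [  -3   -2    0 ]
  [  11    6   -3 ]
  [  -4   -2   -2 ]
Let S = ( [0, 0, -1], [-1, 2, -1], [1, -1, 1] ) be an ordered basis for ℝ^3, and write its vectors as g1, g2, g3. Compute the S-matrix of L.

Let P have columns g1, ..., g3. Then [L]_S = P^(-1) A P.
Here det P = 1, so P^(-1) is integer; computing A P first and then P^(-1)(A P) gives [[-2, -3, 3], [3, 3, 1], [3, 2, 0]].

[[-2, -3, 3], [3, 3, 1], [3, 2, 0]]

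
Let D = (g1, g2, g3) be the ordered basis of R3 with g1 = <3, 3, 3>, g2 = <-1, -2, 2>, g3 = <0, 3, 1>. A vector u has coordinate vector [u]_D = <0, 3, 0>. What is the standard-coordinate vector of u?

u = M [u]_D, where M has columns g1, ..., g3.
Carrying out the matrix-vector product, u = <-3, -6, 6>.

<-3, -6, 6>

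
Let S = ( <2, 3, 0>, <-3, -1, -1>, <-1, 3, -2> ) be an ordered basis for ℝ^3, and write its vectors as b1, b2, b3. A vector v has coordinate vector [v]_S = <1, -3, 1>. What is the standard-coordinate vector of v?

The coordinates say v = b1 - 3b2 + b3; adding the scaled basis vectors gives <10, 9, 1>.

<10, 9, 1>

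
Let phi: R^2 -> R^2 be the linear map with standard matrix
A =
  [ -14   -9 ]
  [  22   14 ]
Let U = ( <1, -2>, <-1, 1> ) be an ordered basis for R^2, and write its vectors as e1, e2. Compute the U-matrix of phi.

[[2, 3], [-2, -2]]

Let P have columns e1, e2. Then [phi]_U = P^(-1) A P.
Here det P = -1, so P^(-1) is integer; computing A P first and then P^(-1)(A P) gives [[2, 3], [-2, -2]].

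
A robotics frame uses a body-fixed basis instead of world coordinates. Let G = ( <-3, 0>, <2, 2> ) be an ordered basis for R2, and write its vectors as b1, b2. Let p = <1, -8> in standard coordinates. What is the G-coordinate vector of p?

<-3, -4>

We seek scalars with c_1 b1 + c_2 b2 = p; equivalently solve M c = p where the columns of M are b1, b2.
System: -3c_1 + 2c_2 = 1, 0c_1 + 2c_2 = -8; solving gives c_1 = -3, c_2 = -4.
Check: -3b1 - 4b2 = <1, -8>.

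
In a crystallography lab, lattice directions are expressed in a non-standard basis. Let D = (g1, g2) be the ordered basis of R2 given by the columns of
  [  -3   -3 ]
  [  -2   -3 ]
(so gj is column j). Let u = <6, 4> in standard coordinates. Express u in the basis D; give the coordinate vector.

<-2, 0>

Write u = c_1 g1 + c_2 g2 and solve for the c_i.
System: -3c_1 - 3c_2 = 6, -2c_1 - 3c_2 = 4; solving gives c_1 = -2, c_2 = 0.
Check: -2g1 + 0·g2 = <6, 4>.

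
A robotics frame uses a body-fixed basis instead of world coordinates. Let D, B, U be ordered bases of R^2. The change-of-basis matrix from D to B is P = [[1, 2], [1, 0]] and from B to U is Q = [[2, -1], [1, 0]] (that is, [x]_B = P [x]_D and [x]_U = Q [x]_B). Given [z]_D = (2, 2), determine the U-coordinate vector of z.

(10, 6)

Composing the changes, [z]_U = Q P [z]_D.
Q P = [[1, 4], [1, 2]]; applying this to (2, 2) gives (10, 6).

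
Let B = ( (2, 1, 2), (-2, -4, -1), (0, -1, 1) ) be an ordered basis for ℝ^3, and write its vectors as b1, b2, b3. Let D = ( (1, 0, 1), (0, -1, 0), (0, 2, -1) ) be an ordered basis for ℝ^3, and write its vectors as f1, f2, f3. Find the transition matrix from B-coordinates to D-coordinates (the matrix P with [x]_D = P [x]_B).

Column j of P is [bj]_D, since P maps B-coordinates to D-coordinates.
Expressing b1 in D: b1 = 2f1 - f2 + 0·f3, so column 1 of P is (2, -1, 0).
Doing the same for each bj gives P = [[2, -2, 0], [-1, 2, -1], [0, -1, -1]].

[[2, -2, 0], [-1, 2, -1], [0, -1, -1]]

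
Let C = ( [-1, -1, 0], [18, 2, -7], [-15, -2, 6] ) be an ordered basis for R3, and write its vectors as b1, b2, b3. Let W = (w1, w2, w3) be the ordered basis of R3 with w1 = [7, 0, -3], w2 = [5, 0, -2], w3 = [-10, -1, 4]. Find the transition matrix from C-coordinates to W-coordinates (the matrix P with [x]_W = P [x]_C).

[[2, -1, 0], [-1, 1, 1], [1, -2, 2]]

Let M have columns bj and N have columns wj. Then for every x, N [x]_W = x = M [x]_C, so P = N^(-1) M.
Since det N = 1, N^(-1) has integer entries; multiplying gives P = [[2, -1, 0], [-1, 1, 1], [1, -2, 2]].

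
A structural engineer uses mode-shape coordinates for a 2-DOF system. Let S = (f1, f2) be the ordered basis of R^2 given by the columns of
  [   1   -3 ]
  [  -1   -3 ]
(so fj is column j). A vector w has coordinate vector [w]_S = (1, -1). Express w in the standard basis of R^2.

(4, 2)

By definition w = f1 - f2.
Summing componentwise gives (4, 2).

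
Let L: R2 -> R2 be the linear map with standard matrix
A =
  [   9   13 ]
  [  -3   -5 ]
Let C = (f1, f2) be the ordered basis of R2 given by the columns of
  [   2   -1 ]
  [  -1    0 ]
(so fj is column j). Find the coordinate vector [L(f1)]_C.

[1, -3]

Compute L(f1) = A f1 = [5, -1] in standard coordinates.
Then write this in C-coordinates: solve for y in y_1 f1 + y_2 f2 = [5, -1].
This gives y = [1, -3], which is column 1 of [L]_C.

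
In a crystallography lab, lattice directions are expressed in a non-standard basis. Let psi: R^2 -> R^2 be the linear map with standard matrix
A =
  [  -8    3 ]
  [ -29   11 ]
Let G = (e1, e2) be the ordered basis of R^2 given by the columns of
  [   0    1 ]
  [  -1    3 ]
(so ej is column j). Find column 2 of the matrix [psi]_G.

Compute psi(e2) = A e2 = <1, 4> in standard coordinates.
Then write this in G-coordinates: solve for y in y_1 e1 + y_2 e2 = <1, 4>.
This gives y = <-1, 1>, which is column 2 of [psi]_G.

<-1, 1>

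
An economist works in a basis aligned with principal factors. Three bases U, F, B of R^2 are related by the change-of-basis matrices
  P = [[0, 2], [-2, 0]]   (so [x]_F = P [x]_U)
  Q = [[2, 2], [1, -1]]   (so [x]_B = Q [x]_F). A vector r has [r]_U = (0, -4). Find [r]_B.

Apply P to get F-coordinates (-8, 0), then Q to get B-coordinates.
The result is [r]_B = (-16, -8).

(-16, -8)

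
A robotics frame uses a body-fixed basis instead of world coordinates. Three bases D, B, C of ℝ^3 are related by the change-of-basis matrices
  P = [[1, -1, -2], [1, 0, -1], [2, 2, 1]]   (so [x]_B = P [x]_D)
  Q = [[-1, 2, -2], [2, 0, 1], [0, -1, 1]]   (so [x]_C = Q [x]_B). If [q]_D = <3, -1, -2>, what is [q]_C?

Composing the changes, [q]_C = Q P [q]_D.
Q P = [[-3, -3, -2], [4, 0, -3], [1, 2, 2]]; applying this to <3, -1, -2> gives <-2, 18, -3>.

<-2, 18, -3>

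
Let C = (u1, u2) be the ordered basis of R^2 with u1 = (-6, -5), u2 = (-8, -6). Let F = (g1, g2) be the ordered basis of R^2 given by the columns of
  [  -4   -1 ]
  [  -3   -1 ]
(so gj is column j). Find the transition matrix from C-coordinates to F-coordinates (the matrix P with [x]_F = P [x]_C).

Take x = uj: its C-coordinates are the j-th standard unit vector, so P e_j — column j of P — equals [uj]_F.
u1 = g1 + 2g2, giving column 1 = (1, 2); repeating for each j gives P = [[1, 2], [2, 0]].

[[1, 2], [2, 0]]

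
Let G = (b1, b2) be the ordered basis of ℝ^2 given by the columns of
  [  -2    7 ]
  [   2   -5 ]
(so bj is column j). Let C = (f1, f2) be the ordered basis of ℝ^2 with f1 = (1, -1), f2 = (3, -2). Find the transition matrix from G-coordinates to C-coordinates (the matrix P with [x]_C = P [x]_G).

Column j of P is [bj]_C, since P maps G-coordinates to C-coordinates.
Expressing b1 in C: b1 = -2f1 + 0·f2, so column 1 of P is (-2, 0).
Doing the same for each bj gives P = [[-2, 1], [0, 2]].

[[-2, 1], [0, 2]]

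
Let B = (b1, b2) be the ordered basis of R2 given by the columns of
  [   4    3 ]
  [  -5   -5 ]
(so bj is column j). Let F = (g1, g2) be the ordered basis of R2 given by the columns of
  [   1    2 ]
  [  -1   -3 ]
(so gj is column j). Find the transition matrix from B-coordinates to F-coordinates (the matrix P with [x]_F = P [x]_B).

Let M have columns bj and N have columns gj. Then for every x, N [x]_F = x = M [x]_B, so P = N^(-1) M.
Since det N = -1, N^(-1) has integer entries; multiplying gives P = [[2, -1], [1, 2]].

[[2, -1], [1, 2]]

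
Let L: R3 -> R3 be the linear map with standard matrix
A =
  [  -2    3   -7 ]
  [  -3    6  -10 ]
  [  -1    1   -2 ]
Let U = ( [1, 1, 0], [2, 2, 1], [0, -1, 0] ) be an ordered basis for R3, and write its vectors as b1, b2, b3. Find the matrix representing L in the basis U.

[[1, -1, -1], [0, -2, -1], [-2, -1, 3]]

Let P have columns b1, ..., b3. Then [L]_U = P^(-1) A P.
Here det P = 1, so P^(-1) is integer; computing A P first and then P^(-1)(A P) gives [[1, -1, -1], [0, -2, -1], [-2, -1, 3]].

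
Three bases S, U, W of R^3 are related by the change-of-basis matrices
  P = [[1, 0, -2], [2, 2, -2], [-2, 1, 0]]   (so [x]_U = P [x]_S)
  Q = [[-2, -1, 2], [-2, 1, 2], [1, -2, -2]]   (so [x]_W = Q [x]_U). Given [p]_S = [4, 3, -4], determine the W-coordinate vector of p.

[-56, -12, -22]

First [p]_U = P [p]_S = [12, 22, -5].
Then [p]_W = Q [p]_U = [-56, -12, -22].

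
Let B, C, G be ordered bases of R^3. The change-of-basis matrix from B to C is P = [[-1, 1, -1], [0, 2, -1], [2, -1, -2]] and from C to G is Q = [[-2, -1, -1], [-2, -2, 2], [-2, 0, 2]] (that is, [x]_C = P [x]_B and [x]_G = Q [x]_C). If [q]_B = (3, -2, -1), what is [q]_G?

(1, 34, 28)

First [q]_C = P [q]_B = (-4, -3, 10).
Then [q]_G = Q [q]_C = (1, 34, 28).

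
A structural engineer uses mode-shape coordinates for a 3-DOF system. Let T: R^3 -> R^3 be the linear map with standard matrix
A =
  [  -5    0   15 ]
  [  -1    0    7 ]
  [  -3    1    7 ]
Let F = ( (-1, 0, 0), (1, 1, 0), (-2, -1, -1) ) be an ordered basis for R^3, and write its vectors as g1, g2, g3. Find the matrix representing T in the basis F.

With P the matrix whose columns are g1, ..., g3, [T]_F = P^(-1) A P.
Column by column: T(g1) = A g1 = (5, 1, 3); its F-coordinates (-1, -2, -3) give column 1.
Continuing for each basis vector yields [T]_F = [[-1, 2, -2], [-2, 1, -3], [-3, 2, 2]].

[[-1, 2, -2], [-2, 1, -3], [-3, 2, 2]]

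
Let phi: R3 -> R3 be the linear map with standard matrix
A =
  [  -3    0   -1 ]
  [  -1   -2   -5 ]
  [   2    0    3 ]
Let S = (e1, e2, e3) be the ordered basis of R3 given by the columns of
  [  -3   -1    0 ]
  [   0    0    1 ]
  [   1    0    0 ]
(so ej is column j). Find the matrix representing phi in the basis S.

[[-3, -2, 0], [1, 3, 0], [-2, 1, -2]]

The j-th column of [phi]_S is [phi(ej)]_S.
phi(e1) = A e1 = [8, -2, -3] = -3e1 + e2 - 2e3, so column 1 is [-3, 1, -2].
Repeating for e2, e3 and assembling the columns gives [[-3, -2, 0], [1, 3, 0], [-2, 1, -2]].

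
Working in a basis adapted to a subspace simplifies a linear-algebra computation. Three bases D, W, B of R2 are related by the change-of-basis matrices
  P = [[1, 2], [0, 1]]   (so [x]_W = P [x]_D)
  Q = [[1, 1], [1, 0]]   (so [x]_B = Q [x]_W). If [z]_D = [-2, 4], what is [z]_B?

Apply P to get W-coordinates [6, 4], then Q to get B-coordinates.
The result is [z]_B = [10, 6].

[10, 6]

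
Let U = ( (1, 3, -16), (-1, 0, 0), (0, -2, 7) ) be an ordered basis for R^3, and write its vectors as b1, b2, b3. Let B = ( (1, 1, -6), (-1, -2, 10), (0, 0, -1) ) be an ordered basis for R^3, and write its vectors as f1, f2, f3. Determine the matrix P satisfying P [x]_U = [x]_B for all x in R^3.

[[-1, -2, 2], [-2, -1, 2], [2, 2, 1]]

Column j of P is [bj]_B, since P maps U-coordinates to B-coordinates.
Expressing b1 in B: b1 = -f1 - 2f2 + 2f3, so column 1 of P is (-1, -2, 2).
Doing the same for each bj gives P = [[-1, -2, 2], [-2, -1, 2], [2, 2, 1]].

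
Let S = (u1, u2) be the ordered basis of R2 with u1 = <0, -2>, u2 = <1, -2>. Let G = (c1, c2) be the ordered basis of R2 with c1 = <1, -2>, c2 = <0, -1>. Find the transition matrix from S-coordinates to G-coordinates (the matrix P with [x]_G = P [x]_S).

[[0, 1], [2, 0]]

Take x = uj: its S-coordinates are the j-th standard unit vector, so P e_j — column j of P — equals [uj]_G.
u1 = 0·c1 + 2c2, giving column 1 = <0, 2>; repeating for each j gives P = [[0, 1], [2, 0]].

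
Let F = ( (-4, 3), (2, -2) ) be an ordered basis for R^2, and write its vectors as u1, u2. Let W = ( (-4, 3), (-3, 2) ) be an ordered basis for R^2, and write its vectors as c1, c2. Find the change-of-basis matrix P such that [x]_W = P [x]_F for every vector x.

[[1, -2], [0, 2]]

Column j of P is [uj]_W, since P maps F-coordinates to W-coordinates.
Expressing u1 in W: u1 = c1 + 0·c2, so column 1 of P is (1, 0).
Doing the same for each uj gives P = [[1, -2], [0, 2]].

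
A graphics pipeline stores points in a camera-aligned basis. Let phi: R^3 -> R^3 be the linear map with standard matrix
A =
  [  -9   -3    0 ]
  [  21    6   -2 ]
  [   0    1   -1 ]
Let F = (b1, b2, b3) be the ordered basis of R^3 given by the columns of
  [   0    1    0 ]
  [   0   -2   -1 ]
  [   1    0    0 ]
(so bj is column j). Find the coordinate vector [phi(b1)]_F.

(-1, 0, 2)

Column 1 of [phi]_F is the F-coordinate vector of phi(b1).
In standard coordinates phi(b1) = A b1 = (0, -2, -1).
Converting to F: (0, -2, -1) = -b1 + 0·b2 + 2b3, so the coordinate vector is (-1, 0, 2).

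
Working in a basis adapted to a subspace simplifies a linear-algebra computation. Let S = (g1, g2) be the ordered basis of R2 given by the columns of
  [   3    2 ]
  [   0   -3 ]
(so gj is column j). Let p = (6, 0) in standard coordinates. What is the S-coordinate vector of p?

(2, 0)

[p]_S is the unique c with M c = p, where M has columns g1, g2.
System: 3c_1 + 2c_2 = 6, 0c_1 - 3c_2 = 0; solving gives c_1 = 2, c_2 = 0.
Check: 2g1 + 0·g2 = (6, 0).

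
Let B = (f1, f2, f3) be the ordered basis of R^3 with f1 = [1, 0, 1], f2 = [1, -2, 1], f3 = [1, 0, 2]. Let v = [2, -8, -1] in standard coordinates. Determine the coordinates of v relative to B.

[1, 4, -3]

[v]_B is the unique c with M c = v, where M has columns f1, ..., f3.
Gaussian elimination on [M | v] yields c = (1, 4, -3).
Check: f1 + 4f2 - 3f3 = [2, -8, -1].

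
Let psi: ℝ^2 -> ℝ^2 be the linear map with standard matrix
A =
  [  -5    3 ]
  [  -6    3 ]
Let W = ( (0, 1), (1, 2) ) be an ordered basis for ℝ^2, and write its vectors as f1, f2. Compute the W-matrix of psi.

With P the matrix whose columns are f1, f2, [psi]_W = P^(-1) A P.
Column by column: psi(f1) = A f1 = (3, 3); its W-coordinates (-3, 3) give column 1.
Continuing for each basis vector yields [psi]_W = [[-3, -2], [3, 1]].

[[-3, -2], [3, 1]]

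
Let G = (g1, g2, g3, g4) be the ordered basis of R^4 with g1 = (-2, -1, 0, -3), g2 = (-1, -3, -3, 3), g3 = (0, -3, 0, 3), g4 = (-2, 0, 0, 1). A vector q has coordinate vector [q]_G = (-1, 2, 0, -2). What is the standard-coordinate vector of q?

(4, -5, -6, 7)

The coordinates say q = -g1 + 2g2 + 0·g3 - 2g4; adding the scaled basis vectors gives (4, -5, -6, 7).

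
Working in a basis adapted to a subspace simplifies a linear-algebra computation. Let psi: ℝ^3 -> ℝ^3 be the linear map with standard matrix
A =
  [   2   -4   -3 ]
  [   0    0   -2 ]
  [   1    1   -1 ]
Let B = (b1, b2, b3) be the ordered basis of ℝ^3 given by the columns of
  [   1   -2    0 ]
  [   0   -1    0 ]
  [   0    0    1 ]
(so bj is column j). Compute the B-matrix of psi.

[[2, 0, 1], [0, 0, 2], [1, -3, -1]]

Let P have columns b1, ..., b3. Then [psi]_B = P^(-1) A P.
Here det P = -1, so P^(-1) is integer; computing A P first and then P^(-1)(A P) gives [[2, 0, 1], [0, 0, 2], [1, -3, -1]].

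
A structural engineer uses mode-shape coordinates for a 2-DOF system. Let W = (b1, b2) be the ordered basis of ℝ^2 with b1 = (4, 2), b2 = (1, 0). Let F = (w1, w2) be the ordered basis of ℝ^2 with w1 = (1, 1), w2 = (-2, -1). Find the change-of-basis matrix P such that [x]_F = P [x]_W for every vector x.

[[0, -1], [-2, -1]]

Let M have columns bj and N have columns wj. Then for every x, N [x]_F = x = M [x]_W, so P = N^(-1) M.
Since det N = 1, N^(-1) has integer entries; multiplying gives P = [[0, -1], [-2, -1]].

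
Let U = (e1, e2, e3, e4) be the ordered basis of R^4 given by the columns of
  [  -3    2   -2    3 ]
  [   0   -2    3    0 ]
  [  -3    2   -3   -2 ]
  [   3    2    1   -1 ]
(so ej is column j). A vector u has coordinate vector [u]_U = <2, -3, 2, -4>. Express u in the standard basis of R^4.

<-28, 12, -10, 6>

The coordinates say u = 2e1 - 3e2 + 2e3 - 4e4; adding the scaled basis vectors gives <-28, 12, -10, 6>.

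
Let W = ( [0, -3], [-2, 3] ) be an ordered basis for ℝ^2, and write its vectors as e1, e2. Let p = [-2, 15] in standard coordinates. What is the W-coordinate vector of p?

We seek scalars with c_1 e1 + c_2 e2 = p; equivalently solve M c = p where the columns of M are e1, e2.
System: 0c_1 - 2c_2 = -2, -3c_1 + 3c_2 = 15; solving gives c_1 = -4, c_2 = 1.
Check: -4e1 + e2 = [-2, 15].

[-4, 1]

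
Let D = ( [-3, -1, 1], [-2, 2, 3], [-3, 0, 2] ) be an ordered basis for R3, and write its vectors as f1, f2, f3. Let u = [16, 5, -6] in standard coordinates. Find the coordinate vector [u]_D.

[-3, 1, -3]

We seek scalars with c_1 f1 + ... + c_3 f3 = u; equivalently solve M c = u where the columns of M are f1, ..., f3.
Solving this 3x3 system gives c = (-3, 1, -3).
Check: -3f1 + f2 - 3f3 = [16, 5, -6].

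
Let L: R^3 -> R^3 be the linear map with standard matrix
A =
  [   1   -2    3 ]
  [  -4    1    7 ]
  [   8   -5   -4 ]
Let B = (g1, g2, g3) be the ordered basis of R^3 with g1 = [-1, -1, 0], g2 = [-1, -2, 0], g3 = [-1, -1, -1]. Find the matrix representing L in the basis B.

[[-2, -2, 1], [-2, 1, 2], [3, -2, -1]]

The j-th column of [L]_B is [L(gj)]_B.
L(g1) = A g1 = [1, 3, -3] = -2g1 - 2g2 + 3g3, so column 1 is [-2, -2, 3].
Repeating for g2, g3 and assembling the columns gives [[-2, -2, 1], [-2, 1, 2], [3, -2, -1]].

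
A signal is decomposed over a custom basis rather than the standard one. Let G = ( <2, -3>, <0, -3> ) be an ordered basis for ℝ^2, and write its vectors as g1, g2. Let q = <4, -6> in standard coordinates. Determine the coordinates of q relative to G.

<2, 0>

[q]_G is the unique c with M c = q, where M has columns g1, g2.
System: 2c_1 + 0c_2 = 4, -3c_1 - 3c_2 = -6; solving gives c_1 = 2, c_2 = 0.
Check: 2g1 + 0·g2 = <4, -6>.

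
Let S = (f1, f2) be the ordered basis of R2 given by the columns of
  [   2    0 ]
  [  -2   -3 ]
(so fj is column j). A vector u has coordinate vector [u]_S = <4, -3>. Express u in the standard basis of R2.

<8, 1>

u = M [u]_S, where M has columns f1, f2.
Carrying out the matrix-vector product, u = <8, 1>.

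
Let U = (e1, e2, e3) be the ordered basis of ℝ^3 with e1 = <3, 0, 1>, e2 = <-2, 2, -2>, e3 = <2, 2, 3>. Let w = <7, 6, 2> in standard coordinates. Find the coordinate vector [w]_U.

<3, 2, 1>

Write w = c_1 e1 + ... + c_3 e3 and solve for the c_i.
Row-reducing the augmented matrix [M | w] gives c = (3, 2, 1).
Check: 3e1 + 2e2 + e3 = <7, 6, 2>.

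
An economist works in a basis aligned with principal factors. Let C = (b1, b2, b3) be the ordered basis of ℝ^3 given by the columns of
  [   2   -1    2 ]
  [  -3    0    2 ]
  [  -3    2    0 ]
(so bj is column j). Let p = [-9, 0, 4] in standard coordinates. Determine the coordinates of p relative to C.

[-2, -1, -3]

We seek scalars with c_1 b1 + ... + c_3 b3 = p; equivalently solve M c = p where the columns of M are b1, ..., b3.
Gaussian elimination on [M | p] yields c = (-2, -1, -3).
Check: -2b1 - b2 - 3b3 = [-9, 0, 4].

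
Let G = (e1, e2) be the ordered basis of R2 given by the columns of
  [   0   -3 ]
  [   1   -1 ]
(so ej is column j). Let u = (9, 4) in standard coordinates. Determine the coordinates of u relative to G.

We seek scalars with c_1 e1 + c_2 e2 = u; equivalently solve M c = u where the columns of M are e1, e2.
System: 0c_1 - 3c_2 = 9, c_1 - c_2 = 4; solving gives c_1 = 1, c_2 = -3.
Check: e1 - 3e2 = (9, 4).

(1, -3)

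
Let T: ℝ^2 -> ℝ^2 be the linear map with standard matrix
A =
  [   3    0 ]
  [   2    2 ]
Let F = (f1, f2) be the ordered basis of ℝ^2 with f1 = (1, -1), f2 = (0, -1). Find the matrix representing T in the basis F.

[[3, 0], [-3, 2]]

Let P have columns f1, f2. Then [T]_F = P^(-1) A P.
Here det P = -1, so P^(-1) is integer; computing A P first and then P^(-1)(A P) gives [[3, 0], [-3, 2]].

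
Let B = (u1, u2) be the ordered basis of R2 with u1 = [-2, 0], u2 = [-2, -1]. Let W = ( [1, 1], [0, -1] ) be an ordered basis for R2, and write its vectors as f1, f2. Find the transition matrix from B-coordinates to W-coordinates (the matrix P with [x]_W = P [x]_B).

[[-2, -2], [-2, -1]]

Let M have columns uj and N have columns fj. Then for every x, N [x]_W = x = M [x]_B, so P = N^(-1) M.
Since det N = -1, N^(-1) has integer entries; multiplying gives P = [[-2, -2], [-2, -1]].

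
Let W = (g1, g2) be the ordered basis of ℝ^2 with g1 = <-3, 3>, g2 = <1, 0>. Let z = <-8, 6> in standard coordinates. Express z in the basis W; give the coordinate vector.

<2, -2>

We seek scalars with c_1 g1 + c_2 g2 = z; equivalently solve M c = z where the columns of M are g1, g2.
System: -3c_1 + c_2 = -8, 3c_1 + 0c_2 = 6; solving gives c_1 = 2, c_2 = -2.
Check: 2g1 - 2g2 = <-8, 6>.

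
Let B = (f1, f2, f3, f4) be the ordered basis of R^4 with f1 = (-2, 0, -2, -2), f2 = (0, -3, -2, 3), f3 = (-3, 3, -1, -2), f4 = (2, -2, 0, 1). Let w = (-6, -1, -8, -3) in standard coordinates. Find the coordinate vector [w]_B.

Write w = c_1 f1 + ... + c_4 f4 and solve for the c_i.
Solving this 4x4 system gives c = (2, 1, 2, 2).
Check: 2f1 + f2 + 2f3 + 2f4 = (-6, -1, -8, -3).

(2, 1, 2, 2)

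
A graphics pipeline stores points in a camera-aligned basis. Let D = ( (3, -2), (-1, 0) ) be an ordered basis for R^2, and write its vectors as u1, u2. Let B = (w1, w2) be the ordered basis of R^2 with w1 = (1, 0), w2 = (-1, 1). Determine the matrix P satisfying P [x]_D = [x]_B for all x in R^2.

Take x = uj: its D-coordinates are the j-th standard unit vector, so P e_j — column j of P — equals [uj]_B.
u1 = w1 - 2w2, giving column 1 = (1, -2); repeating for each j gives P = [[1, -1], [-2, 0]].

[[1, -1], [-2, 0]]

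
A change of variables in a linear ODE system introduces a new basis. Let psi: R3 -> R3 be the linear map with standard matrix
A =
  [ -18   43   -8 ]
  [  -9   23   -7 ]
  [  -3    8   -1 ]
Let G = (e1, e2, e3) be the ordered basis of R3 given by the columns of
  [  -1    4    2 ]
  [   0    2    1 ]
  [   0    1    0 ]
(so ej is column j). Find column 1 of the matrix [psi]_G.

(0, 3, 3)

Compute psi(e1) = A e1 = (18, 9, 3) in standard coordinates.
Then write this in G-coordinates: solve for y in y_1 e1 + ... + y_3 e3 = (18, 9, 3).
This gives y = (0, 3, 3), which is column 1 of [psi]_G.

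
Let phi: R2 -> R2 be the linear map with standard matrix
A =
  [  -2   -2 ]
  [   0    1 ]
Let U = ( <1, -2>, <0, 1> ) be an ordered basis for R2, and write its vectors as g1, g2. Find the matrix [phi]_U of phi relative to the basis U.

Let P have columns g1, g2. Then [phi]_U = P^(-1) A P.
Here det P = 1, so P^(-1) is integer; computing A P first and then P^(-1)(A P) gives [[2, -2], [2, -3]].

[[2, -2], [2, -3]]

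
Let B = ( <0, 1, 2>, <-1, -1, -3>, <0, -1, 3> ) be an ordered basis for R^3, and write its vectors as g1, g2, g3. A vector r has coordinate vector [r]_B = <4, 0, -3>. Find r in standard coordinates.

r = M [r]_B, where M has columns g1, ..., g3.
Carrying out the matrix-vector product, r = <0, 7, -1>.

<0, 7, -1>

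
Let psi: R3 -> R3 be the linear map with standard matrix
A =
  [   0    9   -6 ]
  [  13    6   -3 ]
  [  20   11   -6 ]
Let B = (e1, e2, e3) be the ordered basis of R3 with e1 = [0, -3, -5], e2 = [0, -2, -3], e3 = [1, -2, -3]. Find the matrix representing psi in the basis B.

The j-th column of [psi]_B is [psi(ej)]_B.
psi(e1) = A e1 = [3, -3, -3] = -3e1 + 3e2 + 3e3, so column 1 is [-3, 3, 3].
Repeating for e2, e3 and assembling the columns gives [[-3, -1, -2], [3, 3, -2], [3, 0, 0]].

[[-3, -1, -2], [3, 3, -2], [3, 0, 0]]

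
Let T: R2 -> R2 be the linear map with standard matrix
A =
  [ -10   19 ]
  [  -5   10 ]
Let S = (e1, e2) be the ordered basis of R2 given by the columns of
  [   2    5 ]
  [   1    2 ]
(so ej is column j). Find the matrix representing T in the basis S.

[[2, -1], [-1, -2]]

The j-th column of [T]_S is [T(ej)]_S.
T(e1) = A e1 = <-1, 0> = 2e1 - e2, so column 1 is <2, -1>.
Repeating for e2 and assembling the columns gives [[2, -1], [-1, -2]].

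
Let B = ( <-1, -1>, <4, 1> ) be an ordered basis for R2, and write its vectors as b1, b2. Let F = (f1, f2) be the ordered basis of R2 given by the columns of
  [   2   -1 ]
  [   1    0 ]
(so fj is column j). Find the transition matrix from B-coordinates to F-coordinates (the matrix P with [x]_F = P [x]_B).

[[-1, 1], [-1, -2]]

Column j of P is [bj]_F, since P maps B-coordinates to F-coordinates.
Expressing b1 in F: b1 = -f1 - f2, so column 1 of P is <-1, -1>.
Doing the same for each bj gives P = [[-1, 1], [-1, -2]].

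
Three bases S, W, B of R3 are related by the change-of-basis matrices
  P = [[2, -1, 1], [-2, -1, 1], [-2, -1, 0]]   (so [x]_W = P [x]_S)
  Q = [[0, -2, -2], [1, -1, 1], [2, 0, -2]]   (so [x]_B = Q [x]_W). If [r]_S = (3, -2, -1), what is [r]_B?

Composing the changes, [r]_B = Q P [r]_S.
Q P = [[8, 4, -2], [2, -1, 0], [8, 0, 2]]; applying this to (3, -2, -1) gives (18, 8, 22).

(18, 8, 22)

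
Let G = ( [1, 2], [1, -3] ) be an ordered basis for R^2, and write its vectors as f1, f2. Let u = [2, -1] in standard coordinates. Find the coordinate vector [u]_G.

[1, 1]

We seek scalars with c_1 f1 + c_2 f2 = u; equivalently solve M c = u where the columns of M are f1, f2.
System: c_1 + c_2 = 2, 2c_1 - 3c_2 = -1; solving gives c_1 = 1, c_2 = 1.
Check: f1 + f2 = [2, -1].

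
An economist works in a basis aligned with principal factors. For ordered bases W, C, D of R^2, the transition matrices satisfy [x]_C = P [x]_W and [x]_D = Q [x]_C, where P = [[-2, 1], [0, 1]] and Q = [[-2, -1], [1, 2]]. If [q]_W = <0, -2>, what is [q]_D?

Composing the changes, [q]_D = Q P [q]_W.
Q P = [[4, -3], [-2, 3]]; applying this to <0, -2> gives <6, -6>.

<6, -6>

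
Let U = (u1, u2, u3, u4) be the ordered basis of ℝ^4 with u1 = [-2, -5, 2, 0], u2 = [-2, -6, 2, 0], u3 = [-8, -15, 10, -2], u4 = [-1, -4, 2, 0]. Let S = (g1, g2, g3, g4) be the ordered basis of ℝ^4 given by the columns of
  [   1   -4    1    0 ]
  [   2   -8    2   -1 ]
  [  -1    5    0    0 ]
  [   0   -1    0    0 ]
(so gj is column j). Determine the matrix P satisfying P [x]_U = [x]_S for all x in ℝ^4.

[[-2, -2, 0, -2], [0, 0, 2, 0], [0, 0, 0, 1], [1, 2, -1, 2]]

Let M have columns uj and N have columns gj. Then for every x, N [x]_S = x = M [x]_U, so P = N^(-1) M.
Since det N = -1, N^(-1) has integer entries; multiplying gives P = [[-2, -2, 0, -2], [0, 0, 2, 0], [0, 0, 0, 1], [1, 2, -1, 2]].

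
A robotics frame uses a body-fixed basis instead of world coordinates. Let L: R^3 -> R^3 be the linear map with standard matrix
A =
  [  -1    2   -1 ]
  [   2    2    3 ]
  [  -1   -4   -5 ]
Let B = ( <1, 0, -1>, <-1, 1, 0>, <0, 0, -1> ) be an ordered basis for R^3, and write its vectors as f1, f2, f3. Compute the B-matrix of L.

The j-th column of [L]_B is [L(fj)]_B.
L(f1) = A f1 = <0, -1, 4> = -f1 - f2 - 3f3, so column 1 is <-1, -1, -3>.
Repeating for f2, f3 and assembling the columns gives [[-1, 3, -2], [-1, 0, -3], [-3, 0, -3]].

[[-1, 3, -2], [-1, 0, -3], [-3, 0, -3]]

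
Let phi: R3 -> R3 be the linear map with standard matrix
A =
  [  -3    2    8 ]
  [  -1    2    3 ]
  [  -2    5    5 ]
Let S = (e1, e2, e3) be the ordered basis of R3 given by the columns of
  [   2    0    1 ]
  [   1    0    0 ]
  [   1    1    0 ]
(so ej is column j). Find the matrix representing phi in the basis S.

With P the matrix whose columns are e1, ..., e3, [phi]_S = P^(-1) A P.
Column by column: phi(e1) = A e1 = (4, 3, 6); its S-coordinates (3, 3, -2) give column 1.
Continuing for each basis vector yields [phi]_S = [[3, 3, -1], [3, 2, -1], [-2, 2, -1]].

[[3, 3, -1], [3, 2, -1], [-2, 2, -1]]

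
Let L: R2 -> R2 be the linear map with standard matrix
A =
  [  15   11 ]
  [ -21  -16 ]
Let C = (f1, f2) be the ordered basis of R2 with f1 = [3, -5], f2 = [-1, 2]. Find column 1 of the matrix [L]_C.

[-3, 1]

Compute L(f1) = A f1 = [-10, 17] in standard coordinates.
Then write this in C-coordinates: solve for y in y_1 f1 + y_2 f2 = [-10, 17].
This gives y = [-3, 1], which is column 1 of [L]_C.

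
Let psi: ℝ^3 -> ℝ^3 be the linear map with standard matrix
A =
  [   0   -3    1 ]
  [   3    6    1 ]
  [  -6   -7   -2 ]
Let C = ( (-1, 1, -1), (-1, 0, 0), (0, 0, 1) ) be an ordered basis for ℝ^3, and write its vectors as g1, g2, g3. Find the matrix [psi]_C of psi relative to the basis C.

Let P have columns g1, ..., g3. Then [psi]_C = P^(-1) A P.
Here det P = 1, so P^(-1) is integer; computing A P first and then P^(-1)(A P) gives [[2, -3, 1], [2, 3, -2], [3, 3, -1]].

[[2, -3, 1], [2, 3, -2], [3, 3, -1]]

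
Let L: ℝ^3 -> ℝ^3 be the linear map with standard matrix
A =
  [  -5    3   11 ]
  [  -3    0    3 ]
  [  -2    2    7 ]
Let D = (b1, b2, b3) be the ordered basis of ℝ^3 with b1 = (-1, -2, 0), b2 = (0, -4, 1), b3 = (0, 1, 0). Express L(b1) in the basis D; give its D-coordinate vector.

(1, -2, -3)

Compute L(b1) = A b1 = (-1, 3, -2) in standard coordinates.
Then write this in D-coordinates: solve for y in y_1 b1 + ... + y_3 b3 = (-1, 3, -2).
This gives y = (1, -2, -3), which is column 1 of [L]_D.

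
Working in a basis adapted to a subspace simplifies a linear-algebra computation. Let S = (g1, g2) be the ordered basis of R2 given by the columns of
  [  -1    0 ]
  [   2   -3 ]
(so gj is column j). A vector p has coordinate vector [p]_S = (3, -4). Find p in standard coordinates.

The coordinates say p = 3g1 - 4g2; adding the scaled basis vectors gives (-3, 18).

(-3, 18)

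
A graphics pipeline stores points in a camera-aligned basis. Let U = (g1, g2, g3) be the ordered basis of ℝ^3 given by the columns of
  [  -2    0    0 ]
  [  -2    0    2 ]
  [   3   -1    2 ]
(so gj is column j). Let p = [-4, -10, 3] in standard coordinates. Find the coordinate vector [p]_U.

Write p = c_1 g1 + ... + c_3 g3 and solve for the c_i.
Solving this 3x3 system gives c = (2, -3, -3).
Check: 2g1 - 3g2 - 3g3 = [-4, -10, 3].

[2, -3, -3]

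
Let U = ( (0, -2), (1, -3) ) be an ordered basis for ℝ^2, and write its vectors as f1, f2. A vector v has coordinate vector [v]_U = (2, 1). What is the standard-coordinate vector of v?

By definition v = 2f1 + f2.
Summing componentwise gives (1, -7).

(1, -7)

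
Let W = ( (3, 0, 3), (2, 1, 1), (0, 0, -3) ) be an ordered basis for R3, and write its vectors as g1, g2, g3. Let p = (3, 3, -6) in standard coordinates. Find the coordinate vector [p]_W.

(-1, 3, 2)

[p]_W is the unique c with M c = p, where M has columns g1, ..., g3.
Solving this 3x3 system gives c = (-1, 3, 2).
Check: -g1 + 3g2 + 2g3 = (3, 3, -6).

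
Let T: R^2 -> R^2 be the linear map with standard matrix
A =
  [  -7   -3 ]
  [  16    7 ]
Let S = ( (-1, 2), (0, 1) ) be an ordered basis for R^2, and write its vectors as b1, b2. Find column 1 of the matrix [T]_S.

(-1, 0)

Compute T(b1) = A b1 = (1, -2) in standard coordinates.
Then write this in S-coordinates: solve for y in y_1 b1 + y_2 b2 = (1, -2).
This gives y = (-1, 0), which is column 1 of [T]_S.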